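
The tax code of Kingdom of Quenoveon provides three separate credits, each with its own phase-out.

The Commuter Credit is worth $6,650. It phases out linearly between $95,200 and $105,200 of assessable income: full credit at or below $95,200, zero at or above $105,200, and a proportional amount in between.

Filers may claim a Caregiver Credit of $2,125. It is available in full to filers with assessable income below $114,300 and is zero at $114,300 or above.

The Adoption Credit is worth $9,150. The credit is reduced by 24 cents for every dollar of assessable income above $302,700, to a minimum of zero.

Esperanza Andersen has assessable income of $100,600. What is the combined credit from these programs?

Commuter Credit: $100,600 is $5,400 into a $10,000 phase-out range, leaving 4,600/10,000 of the credit: $6,650 × 4,600/10,000 = $3,059.
Caregiver Credit: $100,600 is below the $114,300 cutoff, so the full $2,125 applies.
Adoption Credit: $100,600 is at or below the $302,700 threshold, so the full $9,150 applies.
Total: $3,059 + $2,125 + $9,150 = $14,334.

$14,334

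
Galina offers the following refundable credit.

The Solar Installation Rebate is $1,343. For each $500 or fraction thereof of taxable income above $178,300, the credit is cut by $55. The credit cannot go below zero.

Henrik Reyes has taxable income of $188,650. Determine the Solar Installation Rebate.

Solar Installation Rebate: income exceeds $178,300 by $10,350, which is 21 full-or-partial $500 increments; reduction = 21 × $55 = $1,155, leaving $188.

$188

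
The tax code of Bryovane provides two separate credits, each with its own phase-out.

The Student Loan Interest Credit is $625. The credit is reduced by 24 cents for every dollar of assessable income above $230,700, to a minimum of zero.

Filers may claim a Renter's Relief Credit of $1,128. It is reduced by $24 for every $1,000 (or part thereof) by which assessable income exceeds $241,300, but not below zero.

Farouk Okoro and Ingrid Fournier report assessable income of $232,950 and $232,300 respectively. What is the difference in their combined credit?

$156

Farouk ($232,950): Student Loan Interest Credit: 24% of the $2,250 excess over $230,700 is $540; credit = $625 − $540 = $85. Renter's Relief Credit: $232,950 is at or below the $241,300 threshold, so the full $1,128 applies. total $85 + $1,128 = $1,213
Ingrid ($232,300): Student Loan Interest Credit: 24% of the $1,600 excess over $230,700 is $384; credit = $625 − $384 = $241. Renter's Relief Credit: $232,300 is at or below the $241,300 threshold, so the full $1,128 applies. total $241 + $1,128 = $1,369
Difference: |$1,213 − $1,369| = $156.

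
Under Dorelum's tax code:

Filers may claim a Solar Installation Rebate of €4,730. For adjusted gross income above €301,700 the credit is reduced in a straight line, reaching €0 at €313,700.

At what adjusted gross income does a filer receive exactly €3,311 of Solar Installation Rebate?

€3,311 is 3,311/4,730 of the full €4,730, so 1,419/4,730 of the €12,000 range has been used: income = €301,700 + €12,000 × 1,419/4,730 = €305,300.

€305,300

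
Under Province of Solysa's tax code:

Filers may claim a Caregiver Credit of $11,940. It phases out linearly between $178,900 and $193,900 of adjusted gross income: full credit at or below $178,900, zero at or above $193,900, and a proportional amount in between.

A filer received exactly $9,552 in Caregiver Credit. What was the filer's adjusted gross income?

$9,552 is 9,552/11,940 of the full $11,940, so 2,388/11,940 of the $15,000 range has been used: income = $178,900 + $15,000 × 2,388/11,940 = $181,900.

$181,900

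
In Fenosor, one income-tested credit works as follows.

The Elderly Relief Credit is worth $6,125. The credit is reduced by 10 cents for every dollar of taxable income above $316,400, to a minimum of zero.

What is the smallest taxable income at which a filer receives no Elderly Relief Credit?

The credit falls by 10% of each dollar above $316,400, so it reaches zero when the excess is $6,125 / 10% = $61,250: income = $316,400 + $61,250 = $377,650.

$377,650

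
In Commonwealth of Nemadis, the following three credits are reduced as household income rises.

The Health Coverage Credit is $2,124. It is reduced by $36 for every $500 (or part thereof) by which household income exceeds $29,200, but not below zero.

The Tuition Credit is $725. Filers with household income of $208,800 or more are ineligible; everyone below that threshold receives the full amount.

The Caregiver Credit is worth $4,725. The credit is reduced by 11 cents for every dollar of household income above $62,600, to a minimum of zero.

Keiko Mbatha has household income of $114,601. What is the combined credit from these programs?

Health Coverage Credit: income exceeds $29,200 by $85,401 → 171 increments × $36 = $6,156 ≥ base, so the credit is $0.
Tuition Credit: $114,601 is below the $208,800 cutoff, so the full $725 applies.
Caregiver Credit: 11% of the $52,001 excess over $62,600 is $5,720.11 ≥ base, so the credit is $0.
Total: $0 + $725 + $0 = $725.

$725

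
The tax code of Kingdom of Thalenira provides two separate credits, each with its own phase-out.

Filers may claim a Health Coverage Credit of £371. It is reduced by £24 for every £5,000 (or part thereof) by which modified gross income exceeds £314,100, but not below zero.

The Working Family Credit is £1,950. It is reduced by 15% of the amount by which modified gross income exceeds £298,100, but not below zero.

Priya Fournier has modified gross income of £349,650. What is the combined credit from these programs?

£179

Health Coverage Credit: income exceeds £314,100 by £35,550, which is 8 full-or-partial £5,000 increments; reduction = 8 × £24 = £192, leaving £179.
Working Family Credit: 15% of the £51,550 excess over £298,100 is £7,732.50 ≥ base, so the credit is £0.
Total: £179 + £0 = £179.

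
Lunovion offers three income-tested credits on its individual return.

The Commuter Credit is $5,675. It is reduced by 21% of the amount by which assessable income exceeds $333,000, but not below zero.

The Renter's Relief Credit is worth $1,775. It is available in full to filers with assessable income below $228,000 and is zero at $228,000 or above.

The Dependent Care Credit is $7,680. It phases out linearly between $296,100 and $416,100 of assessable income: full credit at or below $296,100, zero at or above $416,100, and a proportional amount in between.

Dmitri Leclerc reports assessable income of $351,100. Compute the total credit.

$6,034

Commuter Credit: 21% of the $18,100 excess over $333,000 is $3,801; credit = $5,675 − $3,801 = $1,874.
Renter's Relief Credit: $351,100 meets or exceeds the $228,000 cutoff, so the credit is $0.
Dependent Care Credit: $351,100 is $55,000 into a $120,000 phase-out range, leaving 65,000/120,000 of the credit: $7,680 × 65,000/120,000 = $4,160.
Total: $1,874 + $0 + $4,160 = $6,034.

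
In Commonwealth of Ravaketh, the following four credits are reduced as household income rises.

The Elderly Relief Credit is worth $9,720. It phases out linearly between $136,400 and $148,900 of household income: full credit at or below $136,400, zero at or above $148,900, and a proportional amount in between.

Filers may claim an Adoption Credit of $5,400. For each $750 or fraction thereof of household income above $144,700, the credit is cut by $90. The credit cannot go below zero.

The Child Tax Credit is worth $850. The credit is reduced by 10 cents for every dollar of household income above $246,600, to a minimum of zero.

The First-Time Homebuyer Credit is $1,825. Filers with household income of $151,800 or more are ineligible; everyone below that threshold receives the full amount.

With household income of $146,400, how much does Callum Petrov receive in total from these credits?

Elderly Relief Credit: $146,400 is $10,000 into a $12,500 phase-out range, leaving 2,500/12,500 of the credit: $9,720 × 2,500/12,500 = $1,944.
Adoption Credit: income exceeds $144,700 by $1,700, which is 3 full-or-partial $750 increments; reduction = 3 × $90 = $270, leaving $5,130.
Child Tax Credit: $146,400 is at or below the $246,600 threshold, so the full $850 applies.
First-Time Homebuyer Credit: $146,400 is below the $151,800 cutoff, so the full $1,825 applies.
Total: $1,944 + $5,130 + $850 + $1,825 = $9,749.

$9,749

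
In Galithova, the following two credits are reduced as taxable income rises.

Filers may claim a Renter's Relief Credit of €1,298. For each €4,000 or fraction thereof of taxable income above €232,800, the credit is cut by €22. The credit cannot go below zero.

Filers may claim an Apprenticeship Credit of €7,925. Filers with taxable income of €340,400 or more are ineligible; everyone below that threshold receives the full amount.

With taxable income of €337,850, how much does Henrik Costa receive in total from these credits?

Renter's Relief Credit: income exceeds €232,800 by €105,050, which is 27 full-or-partial €4,000 increments; reduction = 27 × €22 = €594, leaving €704.
Apprenticeship Credit: €337,850 is below the €340,400 cutoff, so the full €7,925 applies.
Total: €704 + €7,925 = €8,629.

€8,629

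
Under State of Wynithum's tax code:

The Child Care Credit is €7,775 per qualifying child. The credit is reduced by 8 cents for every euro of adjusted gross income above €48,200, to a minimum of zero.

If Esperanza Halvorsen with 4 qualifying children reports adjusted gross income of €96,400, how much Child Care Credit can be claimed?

€27,244

Child Care Credit: base = 4 × €7,775 = €31,100. 8% of the €48,200 excess over €48,200 is €3,856; credit = €31,100 − €3,856 = €27,244.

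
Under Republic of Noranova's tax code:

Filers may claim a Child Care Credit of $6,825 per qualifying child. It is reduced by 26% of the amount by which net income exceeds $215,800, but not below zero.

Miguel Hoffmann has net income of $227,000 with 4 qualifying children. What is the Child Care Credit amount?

Child Care Credit: base = 4 × $6,825 = $27,300. 26% of the $11,200 excess over $215,800 is $2,912; credit = $27,300 − $2,912 = $24,388.

$24,388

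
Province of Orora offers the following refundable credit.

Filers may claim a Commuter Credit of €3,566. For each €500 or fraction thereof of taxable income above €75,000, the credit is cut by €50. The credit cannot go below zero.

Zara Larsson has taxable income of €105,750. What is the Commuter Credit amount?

€466

Commuter Credit: income exceeds €75,000 by €30,750, which is 62 full-or-partial €500 increments; reduction = 62 × €50 = €3,100, leaving €466.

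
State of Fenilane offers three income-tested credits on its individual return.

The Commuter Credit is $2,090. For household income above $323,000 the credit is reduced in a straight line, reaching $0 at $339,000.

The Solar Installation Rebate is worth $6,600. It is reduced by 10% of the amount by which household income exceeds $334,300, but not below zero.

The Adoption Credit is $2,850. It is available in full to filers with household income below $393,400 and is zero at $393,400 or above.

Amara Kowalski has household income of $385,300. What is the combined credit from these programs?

Commuter Credit: $385,300 is at or above $339,000, so the credit is $0.
Solar Installation Rebate: 10% of the $51,000 excess over $334,300 is $5,100; credit = $6,600 − $5,100 = $1,500.
Adoption Credit: $385,300 is below the $393,400 cutoff, so the full $2,850 applies.
Total: $0 + $1,500 + $2,850 = $4,350.

$4,350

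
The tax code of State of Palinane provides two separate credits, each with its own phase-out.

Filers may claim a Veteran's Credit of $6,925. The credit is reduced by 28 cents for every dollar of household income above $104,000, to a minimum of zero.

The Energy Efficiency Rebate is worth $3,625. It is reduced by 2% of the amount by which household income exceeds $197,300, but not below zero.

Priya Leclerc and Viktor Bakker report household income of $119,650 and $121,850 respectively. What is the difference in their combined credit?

Priya ($119,650): Veteran's Credit: 28% of the $15,650 excess over $104,000 is $4,382; credit = $6,925 − $4,382 = $2,543. Energy Efficiency Rebate: $119,650 is at or below the $197,300 threshold, so the full $3,625 applies. total $2,543 + $3,625 = $6,168
Viktor ($121,850): Veteran's Credit: 28% of the $17,850 excess over $104,000 is $4,998; credit = $6,925 − $4,998 = $1,927. Energy Efficiency Rebate: $121,850 is at or below the $197,300 threshold, so the full $3,625 applies. total $1,927 + $3,625 = $5,552
Difference: |$6,168 − $5,552| = $616.

$616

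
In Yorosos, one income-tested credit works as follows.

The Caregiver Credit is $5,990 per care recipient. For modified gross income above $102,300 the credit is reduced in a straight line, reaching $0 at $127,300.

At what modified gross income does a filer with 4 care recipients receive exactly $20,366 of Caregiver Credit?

Full credit = 4 × $5,990 = $23,960.
$20,366 is 20,366/23,960 of the full $23,960, so 3,594/23,960 of the $25,000 range has been used: income = $102,300 + $25,000 × 3,594/23,960 = $106,050.

$106,050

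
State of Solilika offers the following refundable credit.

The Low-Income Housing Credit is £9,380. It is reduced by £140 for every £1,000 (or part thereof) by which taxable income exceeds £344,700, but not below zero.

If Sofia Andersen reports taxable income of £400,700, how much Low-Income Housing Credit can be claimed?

£1,540

Low-Income Housing Credit: income exceeds £344,700 by £56,000, which is 56 full-or-partial £1,000 increments; reduction = 56 × £140 = £7,840, leaving £1,540.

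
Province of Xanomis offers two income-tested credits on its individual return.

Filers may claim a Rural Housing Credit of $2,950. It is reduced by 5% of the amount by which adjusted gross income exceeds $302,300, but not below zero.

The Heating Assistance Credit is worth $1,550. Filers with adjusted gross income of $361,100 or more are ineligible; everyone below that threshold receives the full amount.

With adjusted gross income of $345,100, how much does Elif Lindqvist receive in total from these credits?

Rural Housing Credit: 5% of the $42,800 excess over $302,300 is $2,140; credit = $2,950 − $2,140 = $810.
Heating Assistance Credit: $345,100 is below the $361,100 cutoff, so the full $1,550 applies.
Total: $810 + $1,550 = $2,360.

$2,360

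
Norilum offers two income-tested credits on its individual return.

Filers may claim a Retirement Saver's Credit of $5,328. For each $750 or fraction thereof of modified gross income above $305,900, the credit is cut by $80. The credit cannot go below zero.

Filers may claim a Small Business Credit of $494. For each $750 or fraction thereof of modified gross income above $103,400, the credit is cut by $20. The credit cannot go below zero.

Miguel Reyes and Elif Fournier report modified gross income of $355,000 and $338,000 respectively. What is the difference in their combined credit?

$1,840

Miguel ($355,000): Retirement Saver's Credit: income exceeds $305,900 by $49,100, which is 66 full-or-partial $750 increments; reduction = 66 × $80 = $5,280, leaving $48. Small Business Credit: income exceeds $103,400 by $251,600 → 336 increments × $20 = $6,720 ≥ base, so the credit is $0. total $48 + $0 = $48
Elif ($338,000): Retirement Saver's Credit: income exceeds $305,900 by $32,100, which is 43 full-or-partial $750 increments; reduction = 43 × $80 = $3,440, leaving $1,888. Small Business Credit: income exceeds $103,400 by $234,600 → 313 increments × $20 = $6,260 ≥ base, so the credit is $0. total $1,888 + $0 = $1,888
Difference: |$48 − $1,888| = $1,840.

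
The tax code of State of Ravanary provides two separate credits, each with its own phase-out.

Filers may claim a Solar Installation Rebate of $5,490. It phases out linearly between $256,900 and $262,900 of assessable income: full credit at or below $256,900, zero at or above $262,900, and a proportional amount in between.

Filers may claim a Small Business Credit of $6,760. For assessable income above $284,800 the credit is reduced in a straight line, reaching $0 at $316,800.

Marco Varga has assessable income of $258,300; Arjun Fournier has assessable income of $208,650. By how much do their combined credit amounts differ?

Marco ($258,300): Solar Installation Rebate: $258,300 is $1,400 into a $6,000 phase-out range, leaving 4,600/6,000 of the credit: $5,490 × 4,600/6,000 = $4,209. Small Business Credit: $258,300 is at or below the $284,800 threshold, so the full $6,760 applies. total $4,209 + $6,760 = $10,969
Arjun ($208,650): Solar Installation Rebate: $208,650 is at or below the $256,900 threshold, so the full $5,490 applies. Small Business Credit: $208,650 is at or below the $284,800 threshold, so the full $6,760 applies. total $5,490 + $6,760 = $12,250
Difference: |$10,969 − $12,250| = $1,281.

$1,281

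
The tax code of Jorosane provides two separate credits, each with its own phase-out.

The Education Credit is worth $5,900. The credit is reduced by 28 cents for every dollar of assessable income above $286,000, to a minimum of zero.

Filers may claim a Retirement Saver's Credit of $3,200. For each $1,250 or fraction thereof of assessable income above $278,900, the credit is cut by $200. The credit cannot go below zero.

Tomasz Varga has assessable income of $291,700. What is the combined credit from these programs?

Education Credit: 28% of the $5,700 excess over $286,000 is $1,596; credit = $5,900 − $1,596 = $4,304.
Retirement Saver's Credit: income exceeds $278,900 by $12,800, which is 11 full-or-partial $1,250 increments; reduction = 11 × $200 = $2,200, leaving $1,000.
Total: $4,304 + $1,000 = $5,304.

$5,304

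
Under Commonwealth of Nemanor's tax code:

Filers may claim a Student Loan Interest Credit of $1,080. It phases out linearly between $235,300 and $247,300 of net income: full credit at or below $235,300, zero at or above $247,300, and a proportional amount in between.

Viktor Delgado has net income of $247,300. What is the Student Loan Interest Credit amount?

Student Loan Interest Credit: $247,300 is at or above $247,300, so the credit is $0.

$0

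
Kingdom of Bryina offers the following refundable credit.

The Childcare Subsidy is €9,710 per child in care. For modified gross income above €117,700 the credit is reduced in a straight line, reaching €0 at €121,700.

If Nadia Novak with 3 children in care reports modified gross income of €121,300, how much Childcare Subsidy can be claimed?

Childcare Subsidy: base = 3 × €9,710 = €29,130. €121,300 is €3,600 into a €4,000 phase-out range, leaving 400/4,000 of the credit: €29,130 × 400/4,000 = €2,913.

€2,913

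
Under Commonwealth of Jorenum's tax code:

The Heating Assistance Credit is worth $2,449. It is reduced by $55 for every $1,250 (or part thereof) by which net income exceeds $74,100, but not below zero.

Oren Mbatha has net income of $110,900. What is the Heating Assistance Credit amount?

$799

Heating Assistance Credit: income exceeds $74,100 by $36,800, which is 30 full-or-partial $1,250 increments; reduction = 30 × $55 = $1,650, leaving $799.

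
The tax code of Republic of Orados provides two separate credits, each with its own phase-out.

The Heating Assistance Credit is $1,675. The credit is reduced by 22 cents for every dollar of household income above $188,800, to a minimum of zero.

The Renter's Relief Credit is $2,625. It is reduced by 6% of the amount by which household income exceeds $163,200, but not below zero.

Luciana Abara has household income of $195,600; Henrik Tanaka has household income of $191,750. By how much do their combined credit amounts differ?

Luciana ($195,600): Heating Assistance Credit: 22% of the $6,800 excess over $188,800 is $1,496; credit = $1,675 − $1,496 = $179. Renter's Relief Credit: 6% of the $32,400 excess over $163,200 is $1,944; credit = $2,625 − $1,944 = $681. total $179 + $681 = $860
Henrik ($191,750): Heating Assistance Credit: 22% of the $2,950 excess over $188,800 is $649; credit = $1,675 − $649 = $1,026. Renter's Relief Credit: 6% of the $28,550 excess over $163,200 is $1,713; credit = $2,625 − $1,713 = $912. total $1,026 + $912 = $1,938
Difference: |$860 − $1,938| = $1,078.

$1,078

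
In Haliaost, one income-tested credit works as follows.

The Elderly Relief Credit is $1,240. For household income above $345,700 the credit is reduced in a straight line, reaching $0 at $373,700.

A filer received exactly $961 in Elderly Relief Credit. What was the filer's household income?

$961 is 961/1,240 of the full $1,240, so 279/1,240 of the $28,000 range has been used: income = $345,700 + $28,000 × 279/1,240 = $352,000.

$352,000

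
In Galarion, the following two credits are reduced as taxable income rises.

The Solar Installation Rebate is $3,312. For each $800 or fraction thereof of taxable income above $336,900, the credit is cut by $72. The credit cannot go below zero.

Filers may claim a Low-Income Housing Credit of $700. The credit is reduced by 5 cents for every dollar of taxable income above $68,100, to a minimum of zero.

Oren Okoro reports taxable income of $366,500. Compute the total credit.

Solar Installation Rebate: income exceeds $336,900 by $29,600, which is 37 full-or-partial $800 increments; reduction = 37 × $72 = $2,664, leaving $648.
Low-Income Housing Credit: 5% of the $298,400 excess over $68,100 is $14,920 ≥ base, so the credit is $0.
Total: $648 + $0 = $648.

$648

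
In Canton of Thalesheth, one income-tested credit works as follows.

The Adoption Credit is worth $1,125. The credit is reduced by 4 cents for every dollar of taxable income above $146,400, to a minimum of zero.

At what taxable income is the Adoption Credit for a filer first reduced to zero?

The credit falls by 4% of each dollar above $146,400, so it reaches zero when the excess is $1,125 / 4% = $28,125: income = $146,400 + $28,125 = $174,525.

$174,525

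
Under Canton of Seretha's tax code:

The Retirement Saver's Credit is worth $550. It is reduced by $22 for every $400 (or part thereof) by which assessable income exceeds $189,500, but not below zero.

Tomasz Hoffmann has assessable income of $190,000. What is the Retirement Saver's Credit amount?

Retirement Saver's Credit: income exceeds $189,500 by $500, which is 2 full-or-partial $400 increments; reduction = 2 × $22 = $44, leaving $506.

$506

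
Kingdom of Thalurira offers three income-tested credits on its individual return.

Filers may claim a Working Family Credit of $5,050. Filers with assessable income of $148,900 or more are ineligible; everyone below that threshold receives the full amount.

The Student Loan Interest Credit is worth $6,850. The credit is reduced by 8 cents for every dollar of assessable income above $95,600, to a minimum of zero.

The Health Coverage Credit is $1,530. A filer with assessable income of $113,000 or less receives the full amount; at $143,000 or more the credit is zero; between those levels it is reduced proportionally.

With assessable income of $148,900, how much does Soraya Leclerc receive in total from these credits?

Working Family Credit: $148,900 meets or exceeds the $148,900 cutoff, so the credit is $0.
Student Loan Interest Credit: 8% of the $53,300 excess over $95,600 is $4,264; credit = $6,850 − $4,264 = $2,586.
Health Coverage Credit: $148,900 is at or above $143,000, so the credit is $0.
Total: $0 + $2,586 + $0 = $2,586.

$2,586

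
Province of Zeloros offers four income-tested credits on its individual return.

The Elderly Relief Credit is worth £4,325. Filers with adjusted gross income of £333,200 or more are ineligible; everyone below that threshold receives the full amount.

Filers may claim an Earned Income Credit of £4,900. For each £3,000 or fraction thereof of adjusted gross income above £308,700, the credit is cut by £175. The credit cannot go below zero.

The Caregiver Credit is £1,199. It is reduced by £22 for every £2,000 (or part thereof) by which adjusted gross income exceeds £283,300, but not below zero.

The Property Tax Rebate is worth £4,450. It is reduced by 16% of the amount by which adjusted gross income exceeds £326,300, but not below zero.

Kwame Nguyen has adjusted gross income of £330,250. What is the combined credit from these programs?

£12,314

Elderly Relief Credit: £330,250 is below the £333,200 cutoff, so the full £4,325 applies.
Earned Income Credit: income exceeds £308,700 by £21,550, which is 8 full-or-partial £3,000 increments; reduction = 8 × £175 = £1,400, leaving £3,500.
Caregiver Credit: income exceeds £283,300 by £46,950, which is 24 full-or-partial £2,000 increments; reduction = 24 × £22 = £528, leaving £671.
Property Tax Rebate: 16% of the £3,950 excess over £326,300 is £632; credit = £4,450 − £632 = £3,818.
Total: £4,325 + £3,500 + £671 + £3,818 = £12,314.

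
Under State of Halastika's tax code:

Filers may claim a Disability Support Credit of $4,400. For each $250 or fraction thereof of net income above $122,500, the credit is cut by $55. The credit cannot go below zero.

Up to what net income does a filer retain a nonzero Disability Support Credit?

$142,250

After 79 increments the reduction is 79 × $55 = $4,345, leaving $55; one more increment wipes it out. Increment 79 ends at excess 79 × $250 = $19,750, so the highest qualifying income is $122,500 + $19,750 = $142,250.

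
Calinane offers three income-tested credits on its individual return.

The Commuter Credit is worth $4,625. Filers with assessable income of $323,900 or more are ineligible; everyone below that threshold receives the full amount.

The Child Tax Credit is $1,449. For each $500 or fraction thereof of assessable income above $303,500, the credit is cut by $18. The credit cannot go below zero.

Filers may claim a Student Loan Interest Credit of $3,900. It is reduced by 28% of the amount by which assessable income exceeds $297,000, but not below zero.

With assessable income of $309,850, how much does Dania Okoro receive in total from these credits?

$6,142

Commuter Credit: $309,850 is below the $323,900 cutoff, so the full $4,625 applies.
Child Tax Credit: income exceeds $303,500 by $6,350, which is 13 full-or-partial $500 increments; reduction = 13 × $18 = $234, leaving $1,215.
Student Loan Interest Credit: 28% of the $12,850 excess over $297,000 is $3,598; credit = $3,900 − $3,598 = $302.
Total: $4,625 + $1,215 + $302 = $6,142.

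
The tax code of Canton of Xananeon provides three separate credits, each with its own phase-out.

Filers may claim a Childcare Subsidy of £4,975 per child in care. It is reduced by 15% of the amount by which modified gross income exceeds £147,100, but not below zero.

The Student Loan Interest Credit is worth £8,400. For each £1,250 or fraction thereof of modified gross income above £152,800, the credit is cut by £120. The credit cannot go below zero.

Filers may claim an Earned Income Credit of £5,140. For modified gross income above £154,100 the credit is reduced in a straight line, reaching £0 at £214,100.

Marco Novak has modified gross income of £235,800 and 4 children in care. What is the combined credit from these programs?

Childcare Subsidy: base = 4 × £4,975 = £19,900. 15% of the £88,700 excess over £147,100 is £13,305; credit = £19,900 − £13,305 = £6,595.
Student Loan Interest Credit: income exceeds £152,800 by £83,000, which is 67 full-or-partial £1,250 increments; reduction = 67 × £120 = £8,040, leaving £360.
Earned Income Credit: £235,800 is at or above £214,100, so the credit is £0.
Total: £6,595 + £360 + £0 = £6,955.

£6,955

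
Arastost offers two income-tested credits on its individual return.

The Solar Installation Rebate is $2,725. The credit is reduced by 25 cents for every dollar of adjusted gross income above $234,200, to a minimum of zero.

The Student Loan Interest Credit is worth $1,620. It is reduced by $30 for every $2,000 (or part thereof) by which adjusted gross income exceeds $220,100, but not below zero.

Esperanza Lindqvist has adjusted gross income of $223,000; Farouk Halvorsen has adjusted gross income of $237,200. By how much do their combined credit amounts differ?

$960

Esperanza ($223,000): Solar Installation Rebate: $223,000 is at or below the $234,200 threshold, so the full $2,725 applies. Student Loan Interest Credit: income exceeds $220,100 by $2,900, which is 2 full-or-partial $2,000 increments; reduction = 2 × $30 = $60, leaving $1,560. total $2,725 + $1,560 = $4,285
Farouk ($237,200): Solar Installation Rebate: 25% of the $3,000 excess over $234,200 is $750; credit = $2,725 − $750 = $1,975. Student Loan Interest Credit: income exceeds $220,100 by $17,100, which is 9 full-or-partial $2,000 increments; reduction = 9 × $30 = $270, leaving $1,350. total $1,975 + $1,350 = $3,325
Difference: |$4,285 − $3,325| = $960.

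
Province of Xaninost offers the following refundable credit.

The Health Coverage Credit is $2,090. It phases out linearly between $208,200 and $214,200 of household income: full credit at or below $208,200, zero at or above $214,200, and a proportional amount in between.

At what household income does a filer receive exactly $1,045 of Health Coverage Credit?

$1,045 is 1,045/2,090 of the full $2,090, so 1,045/2,090 of the $6,000 range has been used: income = $208,200 + $6,000 × 1,045/2,090 = $211,200.

$211,200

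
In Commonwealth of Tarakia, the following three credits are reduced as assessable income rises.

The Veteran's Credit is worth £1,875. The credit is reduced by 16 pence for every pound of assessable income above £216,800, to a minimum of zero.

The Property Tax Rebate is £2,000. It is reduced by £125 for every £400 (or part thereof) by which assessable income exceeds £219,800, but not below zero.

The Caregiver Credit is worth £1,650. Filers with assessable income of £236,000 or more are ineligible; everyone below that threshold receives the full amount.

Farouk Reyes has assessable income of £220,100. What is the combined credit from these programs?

£4,872

Veteran's Credit: 16% of the £3,300 excess over £216,800 is £528; credit = £1,875 − £528 = £1,347.
Property Tax Rebate: income exceeds £219,800 by £300, which is 1 full-or-partial £400 increment; reduction = 1 × £125 = £125, leaving £1,875.
Caregiver Credit: £220,100 is below the £236,000 cutoff, so the full £1,650 applies.
Total: £1,347 + £1,875 + £1,650 = £4,872.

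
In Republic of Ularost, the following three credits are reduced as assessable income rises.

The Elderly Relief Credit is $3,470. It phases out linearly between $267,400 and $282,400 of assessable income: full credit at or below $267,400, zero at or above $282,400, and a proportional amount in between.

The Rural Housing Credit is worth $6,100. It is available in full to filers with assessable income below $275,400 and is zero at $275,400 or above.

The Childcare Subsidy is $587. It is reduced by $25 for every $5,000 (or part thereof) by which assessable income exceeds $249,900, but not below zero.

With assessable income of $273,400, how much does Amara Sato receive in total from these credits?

Elderly Relief Credit: $273,400 is $6,000 into a $15,000 phase-out range, leaving 9,000/15,000 of the credit: $3,470 × 9,000/15,000 = $2,082.
Rural Housing Credit: $273,400 is below the $275,400 cutoff, so the full $6,100 applies.
Childcare Subsidy: income exceeds $249,900 by $23,500, which is 5 full-or-partial $5,000 increments; reduction = 5 × $25 = $125, leaving $462.
Total: $2,082 + $6,100 + $462 = $8,644.

$8,644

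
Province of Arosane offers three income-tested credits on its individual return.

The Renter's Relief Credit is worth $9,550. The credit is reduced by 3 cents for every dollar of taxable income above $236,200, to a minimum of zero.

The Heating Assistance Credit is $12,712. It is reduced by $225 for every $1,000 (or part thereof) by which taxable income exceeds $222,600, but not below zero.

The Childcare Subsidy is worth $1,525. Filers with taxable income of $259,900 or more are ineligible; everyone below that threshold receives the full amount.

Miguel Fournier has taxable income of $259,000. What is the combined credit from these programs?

Renter's Relief Credit: 3% of the $22,800 excess over $236,200 is $684; credit = $9,550 − $684 = $8,866.
Heating Assistance Credit: income exceeds $222,600 by $36,400, which is 37 full-or-partial $1,000 increments; reduction = 37 × $225 = $8,325, leaving $4,387.
Childcare Subsidy: $259,000 is below the $259,900 cutoff, so the full $1,525 applies.
Total: $8,866 + $4,387 + $1,525 = $14,778.

$14,778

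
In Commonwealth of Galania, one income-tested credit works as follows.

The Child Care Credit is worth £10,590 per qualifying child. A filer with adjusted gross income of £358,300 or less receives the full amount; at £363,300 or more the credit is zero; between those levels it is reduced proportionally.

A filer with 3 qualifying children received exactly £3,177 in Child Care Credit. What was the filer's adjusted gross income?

Full credit = 3 × £10,590 = £31,770.
£3,177 is 3,177/31,770 of the full £31,770, so 28,593/31,770 of the £5,000 range has been used: income = £358,300 + £5,000 × 28,593/31,770 = £362,800.

£362,800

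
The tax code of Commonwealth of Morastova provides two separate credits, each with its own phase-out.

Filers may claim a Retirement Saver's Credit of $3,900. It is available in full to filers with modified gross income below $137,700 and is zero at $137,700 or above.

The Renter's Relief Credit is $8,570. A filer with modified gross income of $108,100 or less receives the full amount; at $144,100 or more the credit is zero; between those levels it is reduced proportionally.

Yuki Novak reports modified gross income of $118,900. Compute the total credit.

Retirement Saver's Credit: $118,900 is below the $137,700 cutoff, so the full $3,900 applies.
Renter's Relief Credit: $118,900 is $10,800 into a $36,000 phase-out range, leaving 25,200/36,000 of the credit: $8,570 × 25,200/36,000 = $5,999.
Total: $3,900 + $5,999 = $9,899.

$9,899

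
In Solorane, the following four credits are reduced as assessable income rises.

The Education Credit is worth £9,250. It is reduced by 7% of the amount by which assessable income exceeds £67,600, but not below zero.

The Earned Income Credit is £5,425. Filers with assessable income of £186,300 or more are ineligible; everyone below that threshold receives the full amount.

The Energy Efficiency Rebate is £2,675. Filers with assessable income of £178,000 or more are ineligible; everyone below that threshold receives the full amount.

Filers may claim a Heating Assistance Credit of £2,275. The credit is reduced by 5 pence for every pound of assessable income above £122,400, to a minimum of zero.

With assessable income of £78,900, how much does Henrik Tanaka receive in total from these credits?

Education Credit: 7% of the £11,300 excess over £67,600 is £791; credit = £9,250 − £791 = £8,459.
Earned Income Credit: £78,900 is below the £186,300 cutoff, so the full £5,425 applies.
Energy Efficiency Rebate: £78,900 is below the £178,000 cutoff, so the full £2,675 applies.
Heating Assistance Credit: £78,900 is at or below the £122,400 threshold, so the full £2,275 applies.
Total: £8,459 + £5,425 + £2,675 + £2,275 = £18,834.

£18,834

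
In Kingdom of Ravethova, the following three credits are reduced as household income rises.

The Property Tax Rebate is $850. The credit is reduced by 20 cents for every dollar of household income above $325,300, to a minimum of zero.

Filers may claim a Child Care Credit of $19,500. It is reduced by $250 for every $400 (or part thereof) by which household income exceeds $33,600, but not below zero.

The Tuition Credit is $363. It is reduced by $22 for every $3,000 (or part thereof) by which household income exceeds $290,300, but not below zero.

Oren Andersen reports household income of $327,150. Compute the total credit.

$557

Property Tax Rebate: 20% of the $1,850 excess over $325,300 is $370; credit = $850 − $370 = $480.
Child Care Credit: income exceeds $33,600 by $293,550 → 734 increments × $250 = $183,500 ≥ base, so the credit is $0.
Tuition Credit: income exceeds $290,300 by $36,850, which is 13 full-or-partial $3,000 increments; reduction = 13 × $22 = $286, leaving $77.
Total: $480 + $0 + $77 = $557.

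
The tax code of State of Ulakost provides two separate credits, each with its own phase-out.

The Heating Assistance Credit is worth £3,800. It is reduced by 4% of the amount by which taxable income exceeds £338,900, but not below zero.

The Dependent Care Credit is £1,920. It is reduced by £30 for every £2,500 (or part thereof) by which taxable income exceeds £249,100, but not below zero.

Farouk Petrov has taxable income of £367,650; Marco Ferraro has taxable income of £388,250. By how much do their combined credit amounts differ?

Farouk (£367,650): Heating Assistance Credit: 4% of the £28,750 excess over £338,900 is £1,150; credit = £3,800 − £1,150 = £2,650. Dependent Care Credit: income exceeds £249,100 by £118,550, which is 48 full-or-partial £2,500 increments; reduction = 48 × £30 = £1,440, leaving £480. total £2,650 + £480 = £3,130
Marco (£388,250): Heating Assistance Credit: 4% of the £49,350 excess over £338,900 is £1,974; credit = £3,800 − £1,974 = £1,826. Dependent Care Credit: income exceeds £249,100 by £139,150, which is 56 full-or-partial £2,500 increments; reduction = 56 × £30 = £1,680, leaving £240. total £1,826 + £240 = £2,066
Difference: |£3,130 − £2,066| = £1,064.

£1,064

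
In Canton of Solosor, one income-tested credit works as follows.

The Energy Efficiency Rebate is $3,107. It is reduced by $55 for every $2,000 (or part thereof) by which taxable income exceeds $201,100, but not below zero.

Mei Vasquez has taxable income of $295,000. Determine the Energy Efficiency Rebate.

$522

Energy Efficiency Rebate: income exceeds $201,100 by $93,900, which is 47 full-or-partial $2,000 increments; reduction = 47 × $55 = $2,585, leaving $522.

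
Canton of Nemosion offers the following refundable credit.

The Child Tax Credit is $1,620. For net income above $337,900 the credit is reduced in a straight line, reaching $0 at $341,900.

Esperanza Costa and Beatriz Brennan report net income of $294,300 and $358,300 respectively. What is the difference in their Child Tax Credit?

Esperanza ($294,300): Child Tax Credit: $294,300 is at or below the $337,900 threshold, so the full $1,620 applies.
Beatriz ($358,300): Child Tax Credit: $358,300 is at or above $341,900, so the credit is $0.
Difference: |$1,620 − $0| = $1,620.

$1,620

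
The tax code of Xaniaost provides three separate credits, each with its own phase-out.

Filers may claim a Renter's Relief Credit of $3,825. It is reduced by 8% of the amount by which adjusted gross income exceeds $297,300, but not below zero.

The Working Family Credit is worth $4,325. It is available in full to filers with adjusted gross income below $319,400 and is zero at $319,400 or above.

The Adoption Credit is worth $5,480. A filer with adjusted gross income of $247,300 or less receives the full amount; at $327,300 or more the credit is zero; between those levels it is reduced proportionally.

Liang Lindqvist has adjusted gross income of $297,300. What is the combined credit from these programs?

Renter's Relief Credit: $297,300 is at or below the $297,300 threshold, so the full $3,825 applies.
Working Family Credit: $297,300 is below the $319,400 cutoff, so the full $4,325 applies.
Adoption Credit: $297,300 is $50,000 into a $80,000 phase-out range, leaving 30,000/80,000 of the credit: $5,480 × 30,000/80,000 = $2,055.
Total: $3,825 + $4,325 + $2,055 = $10,205.

$10,205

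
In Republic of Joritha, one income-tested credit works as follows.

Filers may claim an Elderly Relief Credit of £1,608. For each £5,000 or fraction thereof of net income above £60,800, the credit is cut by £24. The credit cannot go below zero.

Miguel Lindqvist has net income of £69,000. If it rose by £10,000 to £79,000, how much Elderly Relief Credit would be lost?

£48

At £69,000 — income exceeds £60,800 by £8,200, which is 2 full-or-partial £5,000 increments; reduction = 2 × £24 = £48, leaving £1,560.
At £79,000 — income exceeds £60,800 by £18,200, which is 4 full-or-partial £5,000 increments; reduction = 4 × £24 = £96, leaving £1,512.
Lost: £1,560 − £1,512 = £48.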